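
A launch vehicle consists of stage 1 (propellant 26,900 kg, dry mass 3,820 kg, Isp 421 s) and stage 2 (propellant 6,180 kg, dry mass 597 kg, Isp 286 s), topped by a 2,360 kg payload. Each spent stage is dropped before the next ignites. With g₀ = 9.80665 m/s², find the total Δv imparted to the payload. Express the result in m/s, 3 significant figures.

Δv ≈ 7800 m/s

Ignition mass of stage 1 = 26,900+3,820 + 6,180+597 + 2,360 = 39,857 kg.
Stage 1: m₀ = 39,857 kg, m_f = 39,857 − 26,900 = 12,957 kg; Δv = 421×9.80665×ln(3.076) = 4128.6×1.1237 ≈ 4639 m/s.
Stage 2: m₀ = 9,137 kg, m_f = 9,137 − 6,180 = 2,957 kg; Δv = 286×9.80665×ln(3.09) = 2804.7×1.1282 ≈ 3164 m/s.
Total Δv = 4639 + 3164 = 7803 m/s.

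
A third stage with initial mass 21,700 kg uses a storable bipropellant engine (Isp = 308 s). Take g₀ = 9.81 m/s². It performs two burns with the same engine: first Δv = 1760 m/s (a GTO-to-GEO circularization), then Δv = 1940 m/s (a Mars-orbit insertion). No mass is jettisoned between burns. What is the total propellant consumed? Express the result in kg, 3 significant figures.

total propellant consumed ≈ 15300 kg

v_e = Isp · g₀ = 308 × 9.81 = 3021.5 m/s.
After the first burn: m = 21700 × exp(−1760/3021.5) = 21700 × 0.55850 = 12,119.5 kg.
After the second burn: m = 12,119.5 × exp(−1940/3021.5) = 12,119.5 × 0.52620 = 6,377.28 kg.
Total propellant = m₀ − m_final = 21700 − 6,377.28 = 15,322.72 kg.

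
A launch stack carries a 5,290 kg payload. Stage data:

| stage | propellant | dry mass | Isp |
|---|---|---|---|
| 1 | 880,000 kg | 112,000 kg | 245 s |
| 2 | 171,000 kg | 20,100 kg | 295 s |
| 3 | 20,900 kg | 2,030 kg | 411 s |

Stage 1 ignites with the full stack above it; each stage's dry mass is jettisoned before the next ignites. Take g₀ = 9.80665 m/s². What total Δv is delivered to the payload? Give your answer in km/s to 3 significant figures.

Δv ≈ 12.9 km/s

Ignition mass of stage 1 = 880,000+112,000 + 171,000+20,100 + 20,900+2,030 + 5,290 = 1,211,320 kg.
Stage 1: m₀ = 1,211,320 kg, m_f = 1,211,320 − 880,000 = 331,320 kg; Δv = 245×9.80665×ln(3.656) = 2402.6×1.2964 ≈ 3115 m/s.
Stage 2: m₀ = 219,320 kg, m_f = 219,320 − 171,000 = 48,320 kg; Δv = 295×9.80665×ln(4.539) = 2893.0×1.5127 ≈ 4376 m/s.
Stage 3: m₀ = 28,220 kg, m_f = 28,220 − 20,900 = 7,320 kg; Δv = 411×9.80665×ln(3.855) = 4030.5×1.3494 ≈ 5439 m/s.
Total Δv = 3115 + 4376 + 5439 = 12930 m/s.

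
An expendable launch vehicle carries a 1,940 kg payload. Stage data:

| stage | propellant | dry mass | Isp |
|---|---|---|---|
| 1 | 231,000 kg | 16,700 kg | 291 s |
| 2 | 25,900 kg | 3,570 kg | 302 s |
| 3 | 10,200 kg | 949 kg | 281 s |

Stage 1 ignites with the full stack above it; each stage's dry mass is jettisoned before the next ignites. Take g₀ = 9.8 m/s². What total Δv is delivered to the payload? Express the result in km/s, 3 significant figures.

Ignition mass of stage 1 = 231,000+16,700 + 25,900+3,570 + 10,200+949 + 1,940 = 290,259 kg.
Stage 1: m₀ = 290,259 kg, m_f = 290,259 − 231,000 = 59,259 kg; Δv = 291×9.8×ln(4.898) = 2851.8×1.5889 ≈ 4531 m/s.
Stage 2: m₀ = 42,559 kg, m_f = 42,559 − 25,900 = 16,659 kg; Δv = 302×9.8×ln(2.555) = 2959.6×0.9379 ≈ 2776 m/s.
Stage 3: m₀ = 13,089 kg, m_f = 13,089 − 10,200 = 2,889 kg; Δv = 281×9.8×ln(4.531) = 2753.8×1.5109 ≈ 4161 m/s.
Total Δv = 4531 + 2776 + 4161 = 11468 m/s.

Δv ≈ 11.5 km/s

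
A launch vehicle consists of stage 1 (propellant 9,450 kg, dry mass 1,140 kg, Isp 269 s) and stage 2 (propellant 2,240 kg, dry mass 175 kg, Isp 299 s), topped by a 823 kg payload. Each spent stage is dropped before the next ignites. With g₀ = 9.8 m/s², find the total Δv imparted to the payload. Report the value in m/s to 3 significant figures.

Ignition mass of stage 1 = 9,450+1,140 + 2,240+175 + 823 = 13,828 kg.
Stage 1: m₀ = 13,828 kg, m_f = 13,828 − 9,450 = 4,378 kg; Δv = 269×9.8×ln(3.159) = 2636.2×1.1501 ≈ 3032 m/s.
Stage 2: m₀ = 3,238 kg, m_f = 3,238 − 2,240 = 998 kg; Δv = 299×9.8×ln(3.244) = 2930.2×1.1770 ≈ 3449 m/s.
Total Δv = 3032 + 3449 = 6481 m/s.

Δv ≈ 6480 m/s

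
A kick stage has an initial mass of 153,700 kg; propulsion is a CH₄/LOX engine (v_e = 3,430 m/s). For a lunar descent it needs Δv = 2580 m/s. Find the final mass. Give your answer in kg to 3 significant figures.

Using Δv = v_e ln(m₀/m_f): m₀/m_f = exp(Δv / v_e) = exp(2580 / 3430.0) = exp(0.7522) = 2.1216.
m_f = m₀ / 2.1216 = 153,700 / 2.1216 = 72,445.3 kg.

final mass ≈ 72400 kg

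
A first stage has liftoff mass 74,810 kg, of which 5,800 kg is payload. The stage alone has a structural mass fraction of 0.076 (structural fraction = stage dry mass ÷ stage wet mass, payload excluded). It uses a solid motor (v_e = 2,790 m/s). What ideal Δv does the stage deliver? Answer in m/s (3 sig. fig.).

Stage wet mass = m₀ − payload = 74,810 − 5,800 = 69,010 kg.
Stage dry mass = ε × stage wet mass = 0.076 × 69,010 = 5,244.76 kg.
Burnout mass m_f = stage dry + payload = 5,244.76 + 5,800 = 11,044.76 kg.
Rocket equation: Δv = v_e · ln(74,810/11,044.76) = 2790.0 × ln(6.773) = 2790.0 × 1.9130 ≈ 5337 m/s.

Δv ≈ 5340 m/s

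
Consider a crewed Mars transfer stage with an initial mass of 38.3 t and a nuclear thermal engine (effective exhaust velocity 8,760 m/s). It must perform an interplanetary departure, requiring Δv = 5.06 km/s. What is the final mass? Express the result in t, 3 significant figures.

final mass ≈ 21.5 t

Using Δv = v_e ln(m₀/m_f): m₀/m_f = exp(Δv / v_e) = exp(5060 / 8760.0) = exp(0.5776) = 1.7818.
m_f = m₀ / 1.7818 = 38.3 / 1.7818 = 21.4951 t.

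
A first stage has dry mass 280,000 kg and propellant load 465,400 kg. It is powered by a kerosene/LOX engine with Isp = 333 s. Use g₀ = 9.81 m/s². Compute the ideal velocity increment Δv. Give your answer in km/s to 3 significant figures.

v_e = Isp · g₀ = 333 × 9.81 = 3266.7 m/s.
m₀ = m_dry + m_prop = 280,000 + 465,400 = 745,400 kg.
Rocket equation: Δv = v_e · ln(m₀/m_f) = 3266.7 × ln(2.662) = 3266.7 × 0.9791 ≈ 3198.6 m/s.

Δv ≈ 3.20 km/s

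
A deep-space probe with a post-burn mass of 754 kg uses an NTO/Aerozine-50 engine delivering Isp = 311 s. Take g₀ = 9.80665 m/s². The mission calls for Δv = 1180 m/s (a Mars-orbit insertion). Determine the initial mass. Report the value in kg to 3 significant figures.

initial mass ≈ 1110 kg

v_e = Isp · g₀ = 311 × 9.80665 = 3049.9 m/s.
m₀/m_f = exp(Δv / v_e) = exp(1180 / 3049.9) = exp(0.3869) = 1.4724.
m₀ = m_f × 1.4724 = 754 × 1.4724 = 1,110.19 kg.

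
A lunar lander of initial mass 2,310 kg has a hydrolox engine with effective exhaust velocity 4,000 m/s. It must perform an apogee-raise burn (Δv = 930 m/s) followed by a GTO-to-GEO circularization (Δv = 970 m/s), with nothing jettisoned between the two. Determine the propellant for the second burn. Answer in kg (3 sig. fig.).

propellant for the second burn ≈ 394 kg

After the first burn: m = 2310 × exp(−930/4000.0) = 2310 × 0.79255 = 1,830.79 kg.
After the second burn: m = 1,830.79 × exp(−970/4000.0) = 1,830.79 × 0.78466 = 1,436.55 kg.
Second-burn propellant = 1,830.79 − 1,436.55 = 394.24 kg.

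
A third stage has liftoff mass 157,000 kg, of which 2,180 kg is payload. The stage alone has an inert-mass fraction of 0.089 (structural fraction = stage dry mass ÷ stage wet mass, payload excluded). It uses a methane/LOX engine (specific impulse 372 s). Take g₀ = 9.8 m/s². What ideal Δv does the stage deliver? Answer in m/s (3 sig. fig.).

Stage wet mass = m₀ − payload = 157,000 − 2,180 = 154,820 kg.
Stage dry mass = ε × stage wet mass = 0.089 × 154,820 = 13,779 kg.
Burnout mass m_f = stage dry + payload = 13,779 + 2,180 = 15,959 kg.
v_e = Isp · g₀ = 372 × 9.8 = 3645.6 m/s.
By the Tsiolkovsky rocket equation, Δv = v_e · ln(157,000/15,959) = 3645.6 × ln(9.838) = 3645.6 × 2.2862 ≈ 8335 m/s.

Δv ≈ 8330 m/s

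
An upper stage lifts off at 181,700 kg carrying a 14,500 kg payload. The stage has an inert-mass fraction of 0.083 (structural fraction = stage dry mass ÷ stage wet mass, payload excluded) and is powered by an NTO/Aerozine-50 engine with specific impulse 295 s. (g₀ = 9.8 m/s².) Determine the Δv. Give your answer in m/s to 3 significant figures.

Δv ≈ 5370 m/s

Stage wet mass = m₀ − payload = 181,700 − 14,500 = 167,200 kg.
Stage dry mass = ε × stage wet mass = 0.083 × 167,200 = 13,877.6 kg.
Burnout mass m_f = stage dry + payload = 13,877.6 + 14,500 = 28,377.6 kg.
v_e = Isp · g₀ = 295 × 9.8 = 2891.0 m/s.
Δv = v_e · ln(181,700/28,377.6) = 2891.0 × ln(6.403) = 2891.0 × 1.8568 ≈ 5368 m/s.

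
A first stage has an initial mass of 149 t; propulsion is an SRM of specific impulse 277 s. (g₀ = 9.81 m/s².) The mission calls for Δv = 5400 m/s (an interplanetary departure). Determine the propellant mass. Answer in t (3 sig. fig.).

v_e = Isp · g₀ = 277 × 9.81 = 2717.4 m/s.
m₀/m_f = exp(Δv / v_e) = exp(5400 / 2717.4) = exp(1.9872) = 7.2952.
m_f = 149 / 7.2952 = 20.4244 t, so propellant = m₀ − m_f = 149 − 20.4244 = 128.5756 t.

propellant mass ≈ 129 t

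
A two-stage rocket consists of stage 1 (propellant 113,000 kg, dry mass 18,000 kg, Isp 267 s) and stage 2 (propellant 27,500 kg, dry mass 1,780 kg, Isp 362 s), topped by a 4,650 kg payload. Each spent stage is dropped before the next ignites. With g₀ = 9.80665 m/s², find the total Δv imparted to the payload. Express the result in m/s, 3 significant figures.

Δv ≈ 8930 m/s

Ignition mass of stage 1 = 113,000+18,000 + 27,500+1,780 + 4,650 = 164,930 kg.
Stage 1: m₀ = 164,930 kg, m_f = 164,930 − 113,000 = 51,930 kg; Δv = 267×9.80665×ln(3.176) = 2618.4×1.1556 ≈ 3026 m/s.
Stage 2: m₀ = 33,930 kg, m_f = 33,930 − 27,500 = 6,430 kg; Δv = 362×9.80665×ln(5.277) = 3550.0×1.6633 ≈ 5905 m/s.
Total Δv = 3026 + 5905 = 8931 m/s.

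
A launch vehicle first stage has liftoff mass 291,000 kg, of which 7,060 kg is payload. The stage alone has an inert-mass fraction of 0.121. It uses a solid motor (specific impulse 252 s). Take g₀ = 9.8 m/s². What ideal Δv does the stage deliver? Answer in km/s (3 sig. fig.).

Δv ≈ 4.81 km/s

Stage wet mass = m₀ − payload = 291,000 − 7,060 = 283,940 kg.
Stage dry mass = ε × stage wet mass = 0.121 × 283,940 = 34,356.7 kg.
Burnout mass m_f = stage dry + payload = 34,356.7 + 7,060 = 41,416.7 kg.
v_e = Isp · g₀ = 252 × 9.8 = 2469.6 m/s.
By the Tsiolkovsky rocket equation, Δv = v_e · ln(291,000/41,416.7) = 2469.6 × ln(7.026) = 2469.6 × 1.9496 ≈ 4815 m/s.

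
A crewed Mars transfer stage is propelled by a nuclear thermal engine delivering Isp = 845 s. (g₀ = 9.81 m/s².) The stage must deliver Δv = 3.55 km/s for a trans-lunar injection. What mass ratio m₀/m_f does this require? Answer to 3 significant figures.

mass ratio ≈ 1.53

v_e = Isp · g₀ = 845 × 9.81 = 8289.5 m/s.
By the Tsiolkovsky rocket equation, m₀/m_f = exp(Δv / v_e) = exp(3550 / 8289.5) = exp(0.4283) = 1.5346.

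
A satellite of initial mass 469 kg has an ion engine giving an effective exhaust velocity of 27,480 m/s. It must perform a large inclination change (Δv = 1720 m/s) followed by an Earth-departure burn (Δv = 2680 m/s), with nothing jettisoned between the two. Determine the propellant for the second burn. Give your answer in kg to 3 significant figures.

After the first burn: m = 469 × exp(−1720/27480.0) = 469 × 0.93933 = 440.546 kg.
After the second burn: m = 440.546 × exp(−2680/27480.0) = 440.546 × 0.90708 = 399.61 kg.
Second-burn propellant = 440.546 − 399.61 = 40.936 kg.

propellant for the second burn ≈ 40.9 kg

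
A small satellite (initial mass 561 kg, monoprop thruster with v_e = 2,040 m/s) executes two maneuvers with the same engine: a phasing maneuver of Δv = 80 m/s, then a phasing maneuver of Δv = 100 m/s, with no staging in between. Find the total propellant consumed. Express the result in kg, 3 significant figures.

After the first burn: m = 561 × exp(−80/2040.0) = 561 × 0.96154 = 539.424 kg.
After the second burn: m = 539.424 × exp(−100/2040.0) = 539.424 × 0.95216 = 513.618 kg.
Total propellant = m₀ − m_final = 561 − 513.618 = 47.382 kg.

total propellant consumed ≈ 47.4 kg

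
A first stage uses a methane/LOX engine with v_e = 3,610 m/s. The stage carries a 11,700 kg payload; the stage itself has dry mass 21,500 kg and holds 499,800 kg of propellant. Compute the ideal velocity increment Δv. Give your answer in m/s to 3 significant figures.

Δv ≈ 10000 m/s

m₀ = payload + dry + propellant = 11,700 + 21,500 + 499,800 = 533,000 kg.
m_f = payload + dry = 11,700 + 21,500 = 33,200 kg.
Δv = v_e · ln(m₀/m_f) = 3610.0 × ln(16.05) = 3610.0 × 2.7760 ≈ 10021.3 m/s.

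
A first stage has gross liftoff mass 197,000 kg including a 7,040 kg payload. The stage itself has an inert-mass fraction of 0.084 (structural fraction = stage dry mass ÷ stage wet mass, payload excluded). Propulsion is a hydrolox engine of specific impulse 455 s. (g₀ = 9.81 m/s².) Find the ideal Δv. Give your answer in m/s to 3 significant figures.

Δv ≈ 9590 m/s

Stage wet mass = m₀ − payload = 197,000 − 7,040 = 189,960 kg.
Stage dry mass = ε × stage wet mass = 0.084 × 189,960 = 15,956.6 kg.
Burnout mass m_f = stage dry + payload = 15,956.6 + 7,040 = 22,996.6 kg.
v_e = Isp · g₀ = 455 × 9.81 = 4463.6 m/s.
Δv = v_e · ln(197,000/22,996.6) = 4463.6 × ln(8.566) = 4463.6 × 2.1479 ≈ 9587 m/s.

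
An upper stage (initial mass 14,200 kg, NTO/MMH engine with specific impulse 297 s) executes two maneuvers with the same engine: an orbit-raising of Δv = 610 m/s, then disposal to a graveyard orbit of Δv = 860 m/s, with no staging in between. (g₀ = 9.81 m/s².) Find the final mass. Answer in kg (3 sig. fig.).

final mass ≈ 8570 kg

v_e = Isp · g₀ = 297 × 9.81 = 2913.6 m/s.
After the first burn: m = 14200 × exp(−610/2913.6) = 14200 × 0.81110 = 11,517.6 kg.
After the second burn: m = 11,517.6 × exp(−860/2913.6) = 11,517.6 × 0.74440 = 8,573.7 kg.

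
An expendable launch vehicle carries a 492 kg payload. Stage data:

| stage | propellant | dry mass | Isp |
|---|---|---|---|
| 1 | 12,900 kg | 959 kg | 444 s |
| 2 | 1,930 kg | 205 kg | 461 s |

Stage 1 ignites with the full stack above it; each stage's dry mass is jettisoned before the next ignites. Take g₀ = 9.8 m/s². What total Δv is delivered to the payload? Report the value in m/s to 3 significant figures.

Δv ≈ 12600 m/s

Ignition mass of stage 1 = 12,900+959 + 1,930+205 + 492 = 16,486 kg.
Stage 1: m₀ = 16,486 kg, m_f = 16,486 − 12,900 = 3,586 kg; Δv = 444×9.8×ln(4.597) = 4351.2×1.5255 ≈ 6638 m/s.
Stage 2: m₀ = 2,627 kg, m_f = 2,627 − 1,930 = 697 kg; Δv = 461×9.8×ln(3.769) = 4517.8×1.3268 ≈ 5994 m/s.
Total Δv = 6638 + 5994 = 12632 m/s.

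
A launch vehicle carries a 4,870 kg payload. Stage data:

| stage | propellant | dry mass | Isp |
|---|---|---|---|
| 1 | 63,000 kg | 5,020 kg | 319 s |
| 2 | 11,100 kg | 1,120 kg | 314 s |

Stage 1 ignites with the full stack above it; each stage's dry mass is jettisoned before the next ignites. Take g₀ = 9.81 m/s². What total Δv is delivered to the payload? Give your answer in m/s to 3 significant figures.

Δv ≈ 7450 m/s

Ignition mass of stage 1 = 63,000+5,020 + 11,100+1,120 + 4,870 = 85,110 kg.
Stage 1: m₀ = 85,110 kg, m_f = 85,110 − 63,000 = 22,110 kg; Δv = 319×9.81×ln(3.849) = 3129.4×1.3479 ≈ 4218 m/s.
Stage 2: m₀ = 17,090 kg, m_f = 17,090 − 11,100 = 5,990 kg; Δv = 314×9.81×ln(2.853) = 3080.3×1.0484 ≈ 3229 m/s.
Total Δv = 4218 + 3229 = 7447 m/s.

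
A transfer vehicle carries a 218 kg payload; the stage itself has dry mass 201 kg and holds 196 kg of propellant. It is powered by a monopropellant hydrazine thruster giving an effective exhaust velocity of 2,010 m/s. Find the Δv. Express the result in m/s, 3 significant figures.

m₀ = payload + dry + propellant = 218 + 201 + 196 = 615 kg.
m_f = payload + dry = 218 + 201 = 419 kg.
Using Δv = v_e ln(m₀/m_f): Δv = v_e · ln(m₀/m_f) = 2010.0 × ln(1.468) = 2010.0 × 0.3838 ≈ 771.3 m/s.

Δv ≈ 771 m/s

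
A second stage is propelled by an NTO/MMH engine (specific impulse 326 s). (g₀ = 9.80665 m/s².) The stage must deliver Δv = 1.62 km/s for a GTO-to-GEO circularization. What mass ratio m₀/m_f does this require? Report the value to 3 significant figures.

v_e = Isp · g₀ = 326 × 9.80665 = 3197.0 m/s.
m₀/m_f = exp(Δv / v_e) = exp(1620 / 3197.0) = exp(0.5067) = 1.6599.

mass ratio ≈ 1.66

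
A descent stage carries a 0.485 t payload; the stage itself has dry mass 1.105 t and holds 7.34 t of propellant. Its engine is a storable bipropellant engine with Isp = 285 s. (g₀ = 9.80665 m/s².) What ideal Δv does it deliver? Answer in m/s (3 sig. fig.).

Δv ≈ 4820 m/s

v_e = Isp · g₀ = 285 × 9.80665 = 2794.9 m/s.
m₀ = payload + dry + propellant = 0.485 + 1.105 + 7.34 = 8.93 t.
m_f = payload + dry = 0.485 + 1.105 = 1.59 t.
By the Tsiolkovsky rocket equation, Δv = v_e · ln(m₀/m_f) = 2794.9 × ln(5.616) = 2794.9 × 1.7257 ≈ 4823.1 m/s.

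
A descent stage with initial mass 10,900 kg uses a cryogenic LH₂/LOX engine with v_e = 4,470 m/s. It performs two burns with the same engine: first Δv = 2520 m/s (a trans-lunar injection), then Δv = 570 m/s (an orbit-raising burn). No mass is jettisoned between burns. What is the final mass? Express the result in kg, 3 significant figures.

After the first burn: m = 10900 × exp(−2520/4470.0) = 10900 × 0.56907 = 6,202.86 kg.
After the second burn: m = 6,202.86 × exp(−570/4470.0) = 6,202.86 × 0.88028 = 5,460.25 kg.

final mass ≈ 5460 kg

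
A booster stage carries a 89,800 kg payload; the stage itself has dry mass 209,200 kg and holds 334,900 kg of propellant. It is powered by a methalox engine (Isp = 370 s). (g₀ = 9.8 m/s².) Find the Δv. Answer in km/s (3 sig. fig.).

Δv ≈ 2.72 km/s

v_e = Isp · g₀ = 370 × 9.8 = 3626.0 m/s.
m₀ = payload + dry + propellant = 89,800 + 209,200 + 334,900 = 633,900 kg.
m_f = payload + dry = 89,800 + 209,200 = 299,000 kg.
Rocket equation: Δv = v_e · ln(m₀/m_f) = 3626.0 × ln(2.12) = 3626.0 × 0.7514 ≈ 2724.7 m/s.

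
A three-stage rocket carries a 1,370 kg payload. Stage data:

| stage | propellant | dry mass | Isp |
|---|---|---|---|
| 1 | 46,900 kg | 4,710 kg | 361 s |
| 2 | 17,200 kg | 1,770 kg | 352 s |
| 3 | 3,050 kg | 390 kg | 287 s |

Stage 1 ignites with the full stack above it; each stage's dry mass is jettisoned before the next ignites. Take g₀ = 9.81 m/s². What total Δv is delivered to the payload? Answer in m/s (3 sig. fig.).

Δv ≈ 10700 m/s

Ignition mass of stage 1 = 46,900+4,710 + 17,200+1,770 + 3,050+390 + 1,370 = 75,390 kg.
Stage 1: m₀ = 75,390 kg, m_f = 75,390 − 46,900 = 28,490 kg; Δv = 361×9.81×ln(2.646) = 3541.4×0.9731 ≈ 3446 m/s.
Stage 2: m₀ = 23,780 kg, m_f = 23,780 − 17,200 = 6,580 kg; Δv = 352×9.81×ln(3.614) = 3453.1×1.2848 ≈ 4437 m/s.
Stage 3: m₀ = 4,810 kg, m_f = 4,810 − 3,050 = 1,760 kg; Δv = 287×9.81×ln(2.733) = 2815.5×1.0054 ≈ 2831 m/s.
Total Δv = 3446 + 4437 + 2831 = 10714 m/s.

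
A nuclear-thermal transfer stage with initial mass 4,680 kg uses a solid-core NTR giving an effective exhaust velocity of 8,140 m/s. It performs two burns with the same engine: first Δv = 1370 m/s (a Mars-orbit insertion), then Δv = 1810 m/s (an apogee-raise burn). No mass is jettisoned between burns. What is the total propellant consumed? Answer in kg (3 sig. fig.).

After the first burn: m = 4680 × exp(−1370/8140.0) = 4680 × 0.84510 = 3,955.07 kg.
After the second burn: m = 3,955.07 × exp(−1810/8140.0) = 3,955.07 × 0.80063 = 3,166.55 kg.
Total propellant = m₀ − m_final = 4680 − 3,166.55 = 1,513.45 kg.

total propellant consumed ≈ 1510 kg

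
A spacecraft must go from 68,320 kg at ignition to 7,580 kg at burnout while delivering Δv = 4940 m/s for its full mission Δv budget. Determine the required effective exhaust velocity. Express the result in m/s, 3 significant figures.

v_e ≈ 2250 m/s

ln(m₀/m_f) = ln(68320/7580) = ln(9.013) = 2.1987.
Rocket equation: v_e = Δv / ln(m₀/m_f) = 4940 / 2.1987 = 2246.8 m/s.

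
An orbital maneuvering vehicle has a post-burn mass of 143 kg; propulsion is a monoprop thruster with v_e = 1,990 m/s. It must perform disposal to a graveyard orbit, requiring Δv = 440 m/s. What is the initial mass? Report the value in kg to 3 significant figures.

initial mass ≈ 178 kg

Rocket equation: m₀/m_f = exp(Δv / v_e) = exp(440 / 1990.0) = exp(0.2211) = 1.2475.
m₀ = m_f × 1.2475 = 143 × 1.2475 = 178.393 kg.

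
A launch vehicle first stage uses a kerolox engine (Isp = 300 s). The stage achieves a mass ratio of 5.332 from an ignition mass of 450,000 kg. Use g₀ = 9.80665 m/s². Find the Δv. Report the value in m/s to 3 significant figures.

v_e = Isp · g₀ = 300 × 9.80665 = 2942.0 m/s.
Using Δv = v_e ln(m₀/m_f): Δv = v_e · ln(5.332) = 2942.0 × 1.6737 ≈ 4924.1 m/s.

Δv ≈ 4920 m/s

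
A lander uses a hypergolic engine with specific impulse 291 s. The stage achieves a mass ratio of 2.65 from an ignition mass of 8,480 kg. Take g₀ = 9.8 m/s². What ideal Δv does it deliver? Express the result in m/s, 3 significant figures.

v_e = Isp · g₀ = 291 × 9.8 = 2851.8 m/s.
From the ideal rocket equation, Δv = v_e · ln(2.65) = 2851.8 × 0.9746 ≈ 2779.2 m/s.

Δv ≈ 2780 m/s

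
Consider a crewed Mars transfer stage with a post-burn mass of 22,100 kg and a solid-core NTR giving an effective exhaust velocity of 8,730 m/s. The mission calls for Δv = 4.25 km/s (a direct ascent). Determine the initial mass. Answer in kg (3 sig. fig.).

initial mass ≈ 36000 kg

Using Δv = v_e ln(m₀/m_f): m₀/m_f = exp(Δv / v_e) = exp(4250 / 8730.0) = exp(0.4868) = 1.6271.
m₀ = m_f × 1.6271 = 22,100 × 1.6271 = 35,958.9 kg.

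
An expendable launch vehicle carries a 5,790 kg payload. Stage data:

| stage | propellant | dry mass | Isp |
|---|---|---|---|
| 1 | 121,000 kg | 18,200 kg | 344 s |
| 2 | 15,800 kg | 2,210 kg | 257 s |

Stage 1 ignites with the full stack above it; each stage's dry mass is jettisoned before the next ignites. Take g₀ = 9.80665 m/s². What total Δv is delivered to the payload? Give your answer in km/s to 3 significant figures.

Δv ≈ 7.32 km/s

Ignition mass of stage 1 = 121,000+18,200 + 15,800+2,210 + 5,790 = 163,000 kg.
Stage 1: m₀ = 163,000 kg, m_f = 163,000 − 121,000 = 42,000 kg; Δv = 344×9.80665×ln(3.881) = 3373.5×1.3561 ≈ 4575 m/s.
Stage 2: m₀ = 23,800 kg, m_f = 23,800 − 15,800 = 8,000 kg; Δv = 257×9.80665×ln(2.975) = 2520.3×1.0902 ≈ 2748 m/s.
Total Δv = 4575 + 2748 = 7323 m/s.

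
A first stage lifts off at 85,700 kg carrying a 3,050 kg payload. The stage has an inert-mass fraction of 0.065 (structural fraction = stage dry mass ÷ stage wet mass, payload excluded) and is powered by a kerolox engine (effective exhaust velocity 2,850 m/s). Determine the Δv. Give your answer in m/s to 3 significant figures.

Δv ≈ 6610 m/s

Stage wet mass = m₀ − payload = 85,700 − 3,050 = 82,650 kg.
Stage dry mass = ε × stage wet mass = 0.065 × 82,650 = 5,372.25 kg.
Burnout mass m_f = stage dry + payload = 5,372.25 + 3,050 = 8,422.25 kg.
Δv = v_e · ln(85,700/8,422.25) = 2850.0 × ln(10.18) = 2850.0 × 2.3200 ≈ 6612 m/s.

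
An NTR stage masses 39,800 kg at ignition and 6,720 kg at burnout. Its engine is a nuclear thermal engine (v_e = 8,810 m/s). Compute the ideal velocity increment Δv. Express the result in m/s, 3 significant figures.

By the Tsiolkovsky rocket equation, Δv = v_e · ln(m₀/m_f) = 8810.0 × ln(5.923) = 8810.0 × 1.7788 ≈ 15671.0 m/s.

Δv ≈ 15700 m/s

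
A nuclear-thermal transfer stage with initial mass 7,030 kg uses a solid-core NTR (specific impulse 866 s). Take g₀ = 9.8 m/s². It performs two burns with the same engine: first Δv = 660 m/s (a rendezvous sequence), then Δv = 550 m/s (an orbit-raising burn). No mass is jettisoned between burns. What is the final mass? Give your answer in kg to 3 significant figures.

final mass ≈ 6100 kg

v_e = Isp · g₀ = 866 × 9.8 = 8486.8 m/s.
After the first burn: m = 7030 × exp(−660/8486.8) = 7030 × 0.92518 = 6,504.02 kg.
After the second burn: m = 6,504.02 × exp(−550/8486.8) = 6,504.02 × 0.93725 = 6,095.89 kg.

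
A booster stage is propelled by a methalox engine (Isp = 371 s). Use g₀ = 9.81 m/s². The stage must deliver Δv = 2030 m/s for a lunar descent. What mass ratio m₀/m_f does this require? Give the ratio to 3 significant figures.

v_e = Isp · g₀ = 371 × 9.81 = 3639.5 m/s.
m₀/m_f = exp(Δv / v_e) = exp(2030 / 3639.5) = exp(0.5578) = 1.7468.

mass ratio ≈ 1.75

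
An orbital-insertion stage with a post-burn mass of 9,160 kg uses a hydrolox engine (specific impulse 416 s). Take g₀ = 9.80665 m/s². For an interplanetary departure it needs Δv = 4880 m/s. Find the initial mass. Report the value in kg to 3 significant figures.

v_e = Isp · g₀ = 416 × 9.80665 = 4079.6 m/s.
From the ideal rocket equation, m₀/m_f = exp(Δv / v_e) = exp(4880 / 4079.6) = exp(1.1962) = 3.3075.
m₀ = m_f × 3.3075 = 9,160 × 3.3075 = 30,296.7 kg.

initial mass ≈ 30300 kg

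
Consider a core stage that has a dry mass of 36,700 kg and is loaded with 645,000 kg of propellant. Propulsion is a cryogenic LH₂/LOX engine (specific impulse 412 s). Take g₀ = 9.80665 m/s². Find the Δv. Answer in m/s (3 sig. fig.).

Δv ≈ 11800 m/s

v_e = Isp · g₀ = 412 × 9.80665 = 4040.3 m/s.
m₀ = m_dry + m_prop = 36,700 + 645,000 = 681,700 kg.
Δv = v_e · ln(m₀/m_f) = 4040.3 × ln(18.57) = 4040.3 × 2.9218 ≈ 11805.1 m/s.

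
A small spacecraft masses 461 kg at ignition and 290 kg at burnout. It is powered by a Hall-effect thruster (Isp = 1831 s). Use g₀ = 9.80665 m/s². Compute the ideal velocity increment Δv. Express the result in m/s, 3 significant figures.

v_e = Isp · g₀ = 1831 × 9.80665 = 17956.0 m/s.
Δv = v_e · ln(m₀/m_f) = 17956.0 × ln(1.59) = 17956.0 × 0.4635 ≈ 8322.9 m/s.

Δv ≈ 8320 m/s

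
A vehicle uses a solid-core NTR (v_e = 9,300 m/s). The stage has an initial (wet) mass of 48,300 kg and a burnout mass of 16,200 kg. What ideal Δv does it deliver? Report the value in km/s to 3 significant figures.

Δv ≈ 10.2 km/s

Using Δv = v_e ln(m₀/m_f): Δv = v_e · ln(m₀/m_f) = 9300.0 × ln(2.981) = 9300.0 × 1.0924 ≈ 10159.5 m/s.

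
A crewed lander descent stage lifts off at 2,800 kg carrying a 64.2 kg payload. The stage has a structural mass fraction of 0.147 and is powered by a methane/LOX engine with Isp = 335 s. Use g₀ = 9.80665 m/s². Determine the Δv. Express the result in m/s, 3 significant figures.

Δv ≈ 5890 m/s

Stage wet mass = m₀ − payload = 2,800 − 64.2 = 2,735.8 kg.
Stage dry mass = ε × stage wet mass = 0.147 × 2,735.8 = 402.163 kg.
Burnout mass m_f = stage dry + payload = 402.163 + 64.2 = 466.363 kg.
v_e = Isp · g₀ = 335 × 9.80665 = 3285.2 m/s.
Δv = v_e · ln(2,800/466.363) = 3285.2 × ln(6.004) = 3285.2 × 1.7924 ≈ 5888 m/s.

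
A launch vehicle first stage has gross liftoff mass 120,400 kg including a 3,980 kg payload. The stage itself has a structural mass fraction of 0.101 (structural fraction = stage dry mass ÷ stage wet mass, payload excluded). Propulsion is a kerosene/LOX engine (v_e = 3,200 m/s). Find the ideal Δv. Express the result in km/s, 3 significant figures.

Stage wet mass = m₀ − payload = 120,400 − 3,980 = 116,420 kg.
Stage dry mass = ε × stage wet mass = 0.101 × 116,420 = 11,758.4 kg.
Burnout mass m_f = stage dry + payload = 11,758.4 + 3,980 = 15,738.4 kg.
Rocket equation: Δv = v_e · ln(120,400/15,738.4) = 3200.0 × ln(7.65) = 3200.0 × 2.0347 ≈ 6511 m/s.

Δv ≈ 6.51 km/s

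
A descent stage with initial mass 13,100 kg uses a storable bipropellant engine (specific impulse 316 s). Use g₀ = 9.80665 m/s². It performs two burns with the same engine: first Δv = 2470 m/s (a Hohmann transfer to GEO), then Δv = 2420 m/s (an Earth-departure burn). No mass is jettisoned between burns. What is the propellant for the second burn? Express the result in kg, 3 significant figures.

propellant for the second burn ≈ 3200 kg

v_e = Isp · g₀ = 316 × 9.80665 = 3098.9 m/s.
After the first burn: m = 13100 × exp(−2470/3098.9) = 13100 × 0.45065 = 5,903.52 kg.
After the second burn: m = 5,903.52 × exp(−2420/3098.9) = 5,903.52 × 0.45798 = 2,703.69 kg.
Second-burn propellant = 5,903.52 − 2,703.69 = 3,199.83 kg.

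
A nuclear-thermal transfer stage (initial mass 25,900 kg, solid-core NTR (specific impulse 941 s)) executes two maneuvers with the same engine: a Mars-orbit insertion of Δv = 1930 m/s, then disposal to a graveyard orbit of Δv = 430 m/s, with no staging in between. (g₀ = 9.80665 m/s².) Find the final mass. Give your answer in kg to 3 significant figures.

v_e = Isp · g₀ = 941 × 9.80665 = 9228.1 m/s.
After the first burn: m = 25900 × exp(−1930/9228.1) = 25900 × 0.81128 = 21,012.2 kg.
After the second burn: m = 21,012.2 × exp(−430/9228.1) = 21,012.2 × 0.95447 = 20,055.5 kg.

final mass ≈ 20100 kg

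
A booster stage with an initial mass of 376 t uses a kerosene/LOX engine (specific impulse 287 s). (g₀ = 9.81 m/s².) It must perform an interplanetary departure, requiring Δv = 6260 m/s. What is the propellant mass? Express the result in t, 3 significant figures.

propellant mass ≈ 335 t

v_e = Isp · g₀ = 287 × 9.81 = 2815.5 m/s.
Using Δv = v_e ln(m₀/m_f): m₀/m_f = exp(Δv / v_e) = exp(6260 / 2815.5) = exp(2.2234) = 9.2390.
m_f = 376 / 9.2390 = 40.697 t, so propellant = m₀ − m_f = 376 − 40.697 = 335.303 t.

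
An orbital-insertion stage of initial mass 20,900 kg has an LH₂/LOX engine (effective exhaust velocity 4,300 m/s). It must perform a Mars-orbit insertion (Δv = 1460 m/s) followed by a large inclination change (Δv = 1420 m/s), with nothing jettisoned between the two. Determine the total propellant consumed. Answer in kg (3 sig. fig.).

After the first burn: m = 20900 × exp(−1460/4300.0) = 20900 × 0.71210 = 14,882.9 kg.
After the second burn: m = 14,882.9 × exp(−1420/4300.0) = 14,882.9 × 0.71876 = 10,697.2 kg.
Total propellant = m₀ − m_final = 20900 − 10,697.2 = 10,202.8 kg.

total propellant consumed ≈ 10200 kg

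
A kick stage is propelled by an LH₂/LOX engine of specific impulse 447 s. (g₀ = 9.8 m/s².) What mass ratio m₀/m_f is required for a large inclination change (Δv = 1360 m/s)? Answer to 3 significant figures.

v_e = Isp · g₀ = 447 × 9.8 = 4380.6 m/s.
Using Δv = v_e ln(m₀/m_f): m₀/m_f = exp(Δv / v_e) = exp(1360 / 4380.6) = exp(0.3105) = 1.3641.

mass ratio ≈ 1.36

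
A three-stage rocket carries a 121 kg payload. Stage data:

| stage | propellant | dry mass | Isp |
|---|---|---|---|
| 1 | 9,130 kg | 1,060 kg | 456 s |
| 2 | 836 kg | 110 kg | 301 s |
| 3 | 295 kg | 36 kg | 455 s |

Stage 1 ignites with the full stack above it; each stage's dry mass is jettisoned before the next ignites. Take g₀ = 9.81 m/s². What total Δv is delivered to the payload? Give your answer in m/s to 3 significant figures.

Δv ≈ 14300 m/s

Ignition mass of stage 1 = 9,130+1,060 + 836+110 + 295+36 + 121 = 11,588 kg.
Stage 1: m₀ = 11,588 kg, m_f = 11,588 − 9,130 = 2,458 kg; Δv = 456×9.81×ln(4.714) = 4473.4×1.5506 ≈ 6936 m/s.
Stage 2: m₀ = 1,398 kg, m_f = 1,398 − 836 = 562 kg; Δv = 301×9.81×ln(2.488) = 2952.8×0.9113 ≈ 2691 m/s.
Stage 3: m₀ = 452 kg, m_f = 452 − 295 = 157 kg; Δv = 455×9.81×ln(2.879) = 4463.6×1.0574 ≈ 4720 m/s.
Total Δv = 6936 + 2691 + 4720 = 14347 m/s.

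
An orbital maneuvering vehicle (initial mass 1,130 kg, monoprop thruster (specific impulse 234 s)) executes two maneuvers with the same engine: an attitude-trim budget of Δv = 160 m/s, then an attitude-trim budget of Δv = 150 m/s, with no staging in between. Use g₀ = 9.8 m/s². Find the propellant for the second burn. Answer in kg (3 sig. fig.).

v_e = Isp · g₀ = 234 × 9.8 = 2293.2 m/s.
After the first burn: m = 1130 × exp(−160/2293.2) = 1130 × 0.93261 = 1,053.85 kg.
After the second burn: m = 1,053.85 × exp(−150/2293.2) = 1,053.85 × 0.93668 = 987.12 kg.
Second-burn propellant = 1,053.85 − 987.12 = 66.73 kg.

propellant for the second burn ≈ 66.7 kg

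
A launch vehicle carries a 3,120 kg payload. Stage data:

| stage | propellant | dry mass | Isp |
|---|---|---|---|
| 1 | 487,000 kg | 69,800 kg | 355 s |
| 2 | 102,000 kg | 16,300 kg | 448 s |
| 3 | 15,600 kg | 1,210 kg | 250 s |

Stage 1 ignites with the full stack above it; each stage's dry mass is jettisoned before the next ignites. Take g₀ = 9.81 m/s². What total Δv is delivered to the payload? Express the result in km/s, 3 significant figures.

Ignition mass of stage 1 = 487,000+69,800 + 102,000+16,300 + 15,600+1,210 + 3,120 = 695,030 kg.
Stage 1: m₀ = 695,030 kg, m_f = 695,030 − 487,000 = 208,030 kg; Δv = 355×9.81×ln(3.341) = 3482.6×1.2063 ≈ 4201 m/s.
Stage 2: m₀ = 138,230 kg, m_f = 138,230 − 102,000 = 36,230 kg; Δv = 448×9.81×ln(3.815) = 4394.9×1.3390 ≈ 5885 m/s.
Stage 3: m₀ = 19,930 kg, m_f = 19,930 − 15,600 = 4,330 kg; Δv = 250×9.81×ln(4.603) = 2452.5×1.5267 ≈ 3744 m/s.
Total Δv = 4201 + 5885 + 3744 = 13830 m/s.

Δv ≈ 13.8 km/s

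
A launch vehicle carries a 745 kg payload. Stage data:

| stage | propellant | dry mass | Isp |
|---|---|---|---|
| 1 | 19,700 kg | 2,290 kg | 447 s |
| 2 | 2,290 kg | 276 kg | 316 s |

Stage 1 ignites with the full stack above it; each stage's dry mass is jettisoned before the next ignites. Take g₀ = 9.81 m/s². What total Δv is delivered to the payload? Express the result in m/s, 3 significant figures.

Ignition mass of stage 1 = 19,700+2,290 + 2,290+276 + 745 = 25,301 kg.
Stage 1: m₀ = 25,301 kg, m_f = 25,301 − 19,700 = 5,601 kg; Δv = 447×9.81×ln(4.517) = 4385.1×1.5079 ≈ 6612 m/s.
Stage 2: m₀ = 3,311 kg, m_f = 3,311 − 2,290 = 1,021 kg; Δv = 316×9.81×ln(3.243) = 3100.0×1.1765 ≈ 3647 m/s.
Total Δv = 6612 + 3647 = 10259 m/s.

Δv ≈ 10300 m/s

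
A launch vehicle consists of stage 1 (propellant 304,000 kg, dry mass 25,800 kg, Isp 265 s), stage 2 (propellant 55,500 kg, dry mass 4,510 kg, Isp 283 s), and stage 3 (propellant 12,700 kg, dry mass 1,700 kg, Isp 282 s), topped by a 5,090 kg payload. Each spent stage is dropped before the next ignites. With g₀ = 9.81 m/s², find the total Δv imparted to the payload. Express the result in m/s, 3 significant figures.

Ignition mass of stage 1 = 304,000+25,800 + 55,500+4,510 + 12,700+1,700 + 5,090 = 409,300 kg.
Stage 1: m₀ = 409,300 kg, m_f = 409,300 − 304,000 = 105,300 kg; Δv = 265×9.81×ln(3.887) = 2599.7×1.3576 ≈ 3529 m/s.
Stage 2: m₀ = 79,500 kg, m_f = 79,500 − 55,500 = 24,000 kg; Δv = 283×9.81×ln(3.312) = 2776.2×1.1977 ≈ 3325 m/s.
Stage 3: m₀ = 19,490 kg, m_f = 19,490 − 12,700 = 6,790 kg; Δv = 282×9.81×ln(2.87) = 2766.4×1.0545 ≈ 2917 m/s.
Total Δv = 3529 + 3325 + 2917 = 9771 m/s.

Δv ≈ 9770 m/s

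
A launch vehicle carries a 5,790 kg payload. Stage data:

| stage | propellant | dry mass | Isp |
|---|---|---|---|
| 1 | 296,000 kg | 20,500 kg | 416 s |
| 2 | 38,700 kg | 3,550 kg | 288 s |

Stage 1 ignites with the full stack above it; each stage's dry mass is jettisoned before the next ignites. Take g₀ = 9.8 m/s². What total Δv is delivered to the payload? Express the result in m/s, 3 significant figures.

Δv ≈ 11400 m/s

Ignition mass of stage 1 = 296,000+20,500 + 38,700+3,550 + 5,790 = 364,540 kg.
Stage 1: m₀ = 364,540 kg, m_f = 364,540 − 296,000 = 68,540 kg; Δv = 416×9.8×ln(5.319) = 4076.8×1.6712 ≈ 6813 m/s.
Stage 2: m₀ = 48,040 kg, m_f = 48,040 − 38,700 = 9,340 kg; Δv = 288×9.8×ln(5.143) = 2822.4×1.6377 ≈ 4622 m/s.
Total Δv = 6813 + 4622 = 11435 m/s.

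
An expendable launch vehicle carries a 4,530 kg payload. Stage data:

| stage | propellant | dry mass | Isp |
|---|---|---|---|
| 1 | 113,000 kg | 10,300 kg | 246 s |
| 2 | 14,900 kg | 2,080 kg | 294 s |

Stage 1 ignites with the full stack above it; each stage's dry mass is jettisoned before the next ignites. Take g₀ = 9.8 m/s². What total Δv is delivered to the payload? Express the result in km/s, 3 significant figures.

Ignition mass of stage 1 = 113,000+10,300 + 14,900+2,080 + 4,530 = 144,810 kg.
Stage 1: m₀ = 144,810 kg, m_f = 144,810 − 113,000 = 31,810 kg; Δv = 246×9.8×ln(4.552) = 2410.8×1.5156 ≈ 3654 m/s.
Stage 2: m₀ = 21,510 kg, m_f = 21,510 − 14,900 = 6,610 kg; Δv = 294×9.8×ln(3.254) = 2881.2×1.1799 ≈ 3400 m/s.
Total Δv = 3654 + 3400 = 7054 m/s.

Δv ≈ 7.05 km/s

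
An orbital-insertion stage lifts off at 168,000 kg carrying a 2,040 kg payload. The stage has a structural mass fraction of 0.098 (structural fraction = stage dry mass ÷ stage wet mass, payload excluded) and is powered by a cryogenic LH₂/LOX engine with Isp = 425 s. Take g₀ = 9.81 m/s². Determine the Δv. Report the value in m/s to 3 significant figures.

Δv ≈ 9240 m/s

Stage wet mass = m₀ − payload = 168,000 − 2,040 = 165,960 kg.
Stage dry mass = ε × stage wet mass = 0.098 × 165,960 = 16,264.1 kg.
Burnout mass m_f = stage dry + payload = 16,264.1 + 2,040 = 18,304.1 kg.
v_e = Isp · g₀ = 425 × 9.81 = 4169.2 m/s.
From the ideal rocket equation, Δv = v_e · ln(168,000/18,304.1) = 4169.2 × ln(9.178) = 4169.2 × 2.2168 ≈ 9243 m/s.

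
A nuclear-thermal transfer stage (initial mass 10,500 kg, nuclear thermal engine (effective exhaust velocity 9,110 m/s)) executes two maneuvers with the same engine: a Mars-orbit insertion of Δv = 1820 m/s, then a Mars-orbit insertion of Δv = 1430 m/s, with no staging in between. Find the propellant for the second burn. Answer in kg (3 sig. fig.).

propellant for the second burn ≈ 1250 kg

After the first burn: m = 10500 × exp(−1820/9110.0) = 10500 × 0.81891 = 8,598.56 kg.
After the second burn: m = 8,598.56 × exp(−1430/9110.0) = 8,598.56 × 0.85473 = 7,349.45 kg.
Second-burn propellant = 8,598.56 − 7,349.45 = 1,249.11 kg.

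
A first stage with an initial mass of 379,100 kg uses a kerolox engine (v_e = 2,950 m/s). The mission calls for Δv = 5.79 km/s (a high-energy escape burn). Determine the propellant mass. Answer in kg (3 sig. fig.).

propellant mass ≈ 326000 kg

Using Δv = v_e ln(m₀/m_f): m₀/m_f = exp(Δv / v_e) = exp(5790 / 2950.0) = exp(1.9627) = 7.1186.
m_f = 379,100 / 7.1186 = 53,254.9 kg, so propellant = m₀ − m_f = 379,100 − 53,254.9 = 325,845.1 kg.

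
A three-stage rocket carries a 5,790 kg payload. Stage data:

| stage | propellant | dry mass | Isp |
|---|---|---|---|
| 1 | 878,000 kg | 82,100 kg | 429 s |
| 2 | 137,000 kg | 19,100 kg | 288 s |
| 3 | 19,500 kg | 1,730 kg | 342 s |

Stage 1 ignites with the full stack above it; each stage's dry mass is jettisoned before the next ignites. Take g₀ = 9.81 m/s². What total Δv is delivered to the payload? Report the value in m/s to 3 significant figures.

Ignition mass of stage 1 = 878,000+82,100 + 137,000+19,100 + 19,500+1,730 + 5,790 = 1,143,220 kg.
Stage 1: m₀ = 1,143,220 kg, m_f = 1,143,220 − 878,000 = 265,220 kg; Δv = 429×9.81×ln(4.31) = 4208.5×1.4610 ≈ 6149 m/s.
Stage 2: m₀ = 183,120 kg, m_f = 183,120 − 137,000 = 46,120 kg; Δv = 288×9.81×ln(3.971) = 2825.3×1.3789 ≈ 3896 m/s.
Stage 3: m₀ = 27,020 kg, m_f = 27,020 − 19,500 = 7,520 kg; Δv = 342×9.81×ln(3.593) = 3355.0×1.2790 ≈ 4291 m/s.
Total Δv = 6149 + 3896 + 4291 = 14336 m/s.

Δv ≈ 14300 m/s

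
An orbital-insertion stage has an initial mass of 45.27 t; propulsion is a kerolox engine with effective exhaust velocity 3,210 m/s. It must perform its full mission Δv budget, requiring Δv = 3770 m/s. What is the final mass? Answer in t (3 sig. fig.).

Rocket equation: m₀/m_f = exp(Δv / v_e) = exp(3770 / 3210.0) = exp(1.1745) = 3.2364.
m_f = m₀ / 3.2364 = 45.27 / 3.2364 = 13.9878 t.

final mass ≈ 14.0 t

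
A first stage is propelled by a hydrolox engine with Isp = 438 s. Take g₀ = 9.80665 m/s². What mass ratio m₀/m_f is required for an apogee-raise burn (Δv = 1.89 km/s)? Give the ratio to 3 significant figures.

mass ratio ≈ 1.55

v_e = Isp · g₀ = 438 × 9.80665 = 4295.3 m/s.
m₀/m_f = exp(Δv / v_e) = exp(1890 / 4295.3) = exp(0.4400) = 1.5527.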